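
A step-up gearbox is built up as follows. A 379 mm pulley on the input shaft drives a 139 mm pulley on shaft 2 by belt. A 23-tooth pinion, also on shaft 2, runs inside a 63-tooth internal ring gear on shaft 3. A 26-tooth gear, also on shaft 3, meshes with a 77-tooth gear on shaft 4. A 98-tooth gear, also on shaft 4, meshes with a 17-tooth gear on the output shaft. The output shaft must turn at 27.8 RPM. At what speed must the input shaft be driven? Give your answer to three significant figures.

Overall ratio R = 0.36675 × 2.7391 × 2.9615 × 0.17347 = 0.51609.
Required input speed = output speed × R = 27.8 × 0.51609 = 14.347 RPM.

14.3 RPM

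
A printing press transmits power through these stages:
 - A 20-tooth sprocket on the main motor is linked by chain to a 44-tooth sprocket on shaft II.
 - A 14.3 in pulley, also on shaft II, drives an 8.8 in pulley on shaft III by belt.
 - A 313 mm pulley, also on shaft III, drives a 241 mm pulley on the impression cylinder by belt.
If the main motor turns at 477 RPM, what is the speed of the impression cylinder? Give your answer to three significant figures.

Chain: ratio = 44/20 = 2.2, so shaft II turns at 477 / 2.2 = 216.82 RPM.
Belt: ratio = 8.8/14.3 = 0.61538, so shaft III turns at 216.82 / 0.61538 = 352.33 RPM.
Belt: ratio = 241/313 = 0.76997, so the impression cylinder turns at 352.33 / 0.76997 = 457.59 RPM.

458 RPM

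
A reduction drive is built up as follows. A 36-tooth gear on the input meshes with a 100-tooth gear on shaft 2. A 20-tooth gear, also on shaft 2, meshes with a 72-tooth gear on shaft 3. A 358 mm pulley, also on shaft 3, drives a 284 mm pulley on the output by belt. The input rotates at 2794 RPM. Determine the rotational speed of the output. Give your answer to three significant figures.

the input → shaft 2 (gear mesh, 100/36): 2794 ÷ 2.7778 = 1005.8 RPM
shaft 2 → shaft 3 (gear mesh, 72/20): 1005.8 ÷ 3.6 = 279.4 RPM
shaft 3 → the output (belt, 284/358): 279.4 ÷ 0.7933 = 352.2 RPM

352 RPM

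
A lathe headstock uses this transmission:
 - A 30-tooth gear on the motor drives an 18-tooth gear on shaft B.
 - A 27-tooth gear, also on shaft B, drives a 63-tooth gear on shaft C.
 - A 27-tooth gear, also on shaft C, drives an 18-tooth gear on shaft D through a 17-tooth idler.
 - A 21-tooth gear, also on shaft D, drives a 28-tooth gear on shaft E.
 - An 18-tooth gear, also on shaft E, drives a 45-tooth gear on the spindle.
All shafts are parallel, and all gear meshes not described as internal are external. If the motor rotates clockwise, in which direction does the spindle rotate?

the motor → shaft B: external mesh, 1 reversal → CCW.
shaft B → shaft C: external mesh, 1 reversal → CW.
shaft C → shaft D: driver → idler → driven is 2 external meshes, 2 reversals → CW.
shaft D → shaft E: external mesh, 1 reversal → CCW.
shaft E → the spindle: external mesh, 1 reversal → CW.
6 reversals in total — an even number — so the spindle turns the same way as the motor.

clockwise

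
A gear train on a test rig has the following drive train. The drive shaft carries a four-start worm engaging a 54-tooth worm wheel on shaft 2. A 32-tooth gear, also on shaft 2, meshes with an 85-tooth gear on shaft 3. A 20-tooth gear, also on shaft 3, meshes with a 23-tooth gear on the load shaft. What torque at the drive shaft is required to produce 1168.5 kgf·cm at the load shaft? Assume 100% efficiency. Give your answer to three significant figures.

Overall ratio R = 13.5 × 2.6562 × 1.15 = 41.238.
Input torque = output torque / R = 1168.5 / 41.238 = 28.335 kgf·cm.

28.3 kgf·cm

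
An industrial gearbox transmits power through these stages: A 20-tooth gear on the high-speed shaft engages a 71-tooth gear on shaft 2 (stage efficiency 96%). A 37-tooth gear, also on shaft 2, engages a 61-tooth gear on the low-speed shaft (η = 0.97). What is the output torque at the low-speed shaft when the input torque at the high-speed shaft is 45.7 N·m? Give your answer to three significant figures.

249 N·m

After the gear mesh (71/20): 45.7 × 3.55 × 0.96 = 155.75 N·m
After the gear mesh (61/37): 155.75 × 1.6486 × 0.97 = 249.07 N·m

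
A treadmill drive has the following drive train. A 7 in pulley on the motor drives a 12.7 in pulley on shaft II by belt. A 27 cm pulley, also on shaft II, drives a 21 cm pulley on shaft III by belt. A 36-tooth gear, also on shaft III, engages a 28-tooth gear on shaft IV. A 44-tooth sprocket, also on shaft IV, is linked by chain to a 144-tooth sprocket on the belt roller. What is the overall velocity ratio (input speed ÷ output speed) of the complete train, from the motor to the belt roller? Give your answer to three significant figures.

Each stage contributes driven/driver: belt 12.7/7 = 1.8143, belt 21/27 = 0.77778, gear mesh 28/36 = 0.77778, chain 144/44 = 3.2727.
Overall: 1.8143 × 0.77778 × 0.77778 × 3.2727 = 3.5919.

3.59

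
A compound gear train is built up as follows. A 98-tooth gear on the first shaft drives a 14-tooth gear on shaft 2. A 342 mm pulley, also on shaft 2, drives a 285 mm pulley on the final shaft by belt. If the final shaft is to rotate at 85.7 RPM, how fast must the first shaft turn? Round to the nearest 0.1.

Overall ratio R = 0.14286 × 0.83333 = 0.11905.
Required input speed = output speed × R = 85.7 × 0.11905 = 10.202 RPM.

10.2 RPM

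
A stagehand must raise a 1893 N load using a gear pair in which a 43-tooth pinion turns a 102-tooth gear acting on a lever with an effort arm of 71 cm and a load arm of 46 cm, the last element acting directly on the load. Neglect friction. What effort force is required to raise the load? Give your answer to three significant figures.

Gear pair MA = 102/43 = 2.3721.
Lever MA = effort arm / load arm = 71/46 = 1.5435.
Combined ideal MA = 2.3721 × 1.5435 = 3.6613.
Effort = load / MA = 1893 / 3.6613 = 517.03 N.

517 N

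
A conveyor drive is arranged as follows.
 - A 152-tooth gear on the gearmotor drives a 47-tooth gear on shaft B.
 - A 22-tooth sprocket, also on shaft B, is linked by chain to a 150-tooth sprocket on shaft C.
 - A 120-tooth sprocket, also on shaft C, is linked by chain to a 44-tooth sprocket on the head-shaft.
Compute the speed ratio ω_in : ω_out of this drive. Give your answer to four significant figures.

0.7730

Each stage contributes driven/driver: gear mesh 47/152 = 0.30921, chain 150/22 = 6.8182, chain 44/120 = 0.36667.
Overall: 0.30921 × 6.8182 × 0.36667 = 0.77303.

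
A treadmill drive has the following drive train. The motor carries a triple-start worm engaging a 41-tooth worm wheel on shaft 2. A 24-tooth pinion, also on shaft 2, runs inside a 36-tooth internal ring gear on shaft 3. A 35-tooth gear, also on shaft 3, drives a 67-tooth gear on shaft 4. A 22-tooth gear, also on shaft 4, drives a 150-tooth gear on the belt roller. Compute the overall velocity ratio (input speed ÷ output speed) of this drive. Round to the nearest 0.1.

267.6

Each stage contributes driven/driver: worm 41/3 = 13.667, internal gear 36/24 = 1.5, gear mesh 67/35 = 1.9143, gear mesh 150/22 = 6.8182.
Overall: 13.667 × 1.5 × 1.9143 × 6.8182 = 267.56.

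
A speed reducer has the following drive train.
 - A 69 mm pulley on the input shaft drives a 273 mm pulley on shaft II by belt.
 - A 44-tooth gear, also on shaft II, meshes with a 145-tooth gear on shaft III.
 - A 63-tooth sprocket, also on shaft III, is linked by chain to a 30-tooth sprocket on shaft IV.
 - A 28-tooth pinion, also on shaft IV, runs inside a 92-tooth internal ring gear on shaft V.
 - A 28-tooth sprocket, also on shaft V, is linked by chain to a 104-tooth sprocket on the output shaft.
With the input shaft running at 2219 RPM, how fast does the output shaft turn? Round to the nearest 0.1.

belt 273/69 = 3.9565 → 2219/3.9565 = 560.85 RPM
gear mesh 145/44 = 3.2955 → 560.85/3.2955 = 170.19 RPM
chain 30/63 = 0.47619 → 170.19/0.47619 = 357.39 RPM
internal gear 92/28 = 3.2857 → 357.39/3.2857 = 108.77 RPM
chain 104/28 = 3.7143 → 108.77/3.7143 = 29.285 RPM

29.3 RPM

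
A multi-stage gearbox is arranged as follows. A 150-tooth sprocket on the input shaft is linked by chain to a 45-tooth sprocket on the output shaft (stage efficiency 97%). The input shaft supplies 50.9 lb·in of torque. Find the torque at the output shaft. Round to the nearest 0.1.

14.8 lb·in

Chain: ratio = 45/150 = 0.3; torque at the output shaft = 50.9 × 0.3 × 0.97 = 14.812 lb·in.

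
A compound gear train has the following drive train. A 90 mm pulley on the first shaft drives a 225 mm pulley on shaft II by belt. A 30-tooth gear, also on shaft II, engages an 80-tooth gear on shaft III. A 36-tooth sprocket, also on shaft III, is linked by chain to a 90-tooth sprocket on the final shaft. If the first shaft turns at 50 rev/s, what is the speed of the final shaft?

the first shaft → shaft II (belt, 225/90): 50 ÷ 2.5 = 20 rev/s
shaft II → shaft III (gear mesh, 80/30): 20 ÷ 2.6667 = 7.5 rev/s
shaft III → the final shaft (chain, 90/36): 7.5 ÷ 2.5 = 3 rev/s

3 rev/s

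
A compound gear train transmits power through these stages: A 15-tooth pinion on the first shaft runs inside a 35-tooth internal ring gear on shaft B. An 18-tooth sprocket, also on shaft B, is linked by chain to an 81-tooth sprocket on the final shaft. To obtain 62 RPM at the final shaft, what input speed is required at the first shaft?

651 RPM

Overall ratio R = 2.3333 × 4.5 = 10.5.
Required input speed = output speed × R = 62 × 10.5 = 651 RPM.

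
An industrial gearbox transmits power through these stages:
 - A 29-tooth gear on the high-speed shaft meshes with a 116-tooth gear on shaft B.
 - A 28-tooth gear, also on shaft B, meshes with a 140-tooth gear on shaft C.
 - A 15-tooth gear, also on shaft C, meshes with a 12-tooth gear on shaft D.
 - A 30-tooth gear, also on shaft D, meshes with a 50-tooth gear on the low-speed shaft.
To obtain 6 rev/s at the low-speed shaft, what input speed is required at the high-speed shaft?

160 rev/s

Overall ratio R = 4 × 5 × 0.8 × 1.6667 = 26.667.
Required input speed = output speed × R = 6 × 26.667 = 160 rev/s.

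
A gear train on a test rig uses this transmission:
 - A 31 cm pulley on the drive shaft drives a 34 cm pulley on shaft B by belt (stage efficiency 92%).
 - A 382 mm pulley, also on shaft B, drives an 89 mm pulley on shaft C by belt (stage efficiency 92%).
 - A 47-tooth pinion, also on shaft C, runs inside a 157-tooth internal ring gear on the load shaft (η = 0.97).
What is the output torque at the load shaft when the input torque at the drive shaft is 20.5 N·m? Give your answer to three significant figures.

14.4 N·m

belt 34/31 = 1.0968 → τ = 20.5·1.0968·0.92 = 20.685 N·m
belt 89/382 = 0.23298 → τ = 20.685·0.23298·0.92 = 4.4338 N·m
internal gear 157/47 = 3.3404 → τ = 4.4338·3.3404·0.97 = 14.366 N·m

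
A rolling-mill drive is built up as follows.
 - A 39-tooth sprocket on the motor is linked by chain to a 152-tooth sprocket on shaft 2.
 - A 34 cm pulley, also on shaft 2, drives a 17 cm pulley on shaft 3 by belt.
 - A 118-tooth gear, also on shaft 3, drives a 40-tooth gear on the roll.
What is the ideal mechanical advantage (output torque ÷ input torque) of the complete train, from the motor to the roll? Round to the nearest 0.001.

Each stage contributes driven/driver: chain 152/39 = 3.8974, belt 17/34 = 0.5, gear mesh 40/118 = 0.33898.
Overall: 3.8974 × 0.5 × 0.33898 = 0.66058.

0.661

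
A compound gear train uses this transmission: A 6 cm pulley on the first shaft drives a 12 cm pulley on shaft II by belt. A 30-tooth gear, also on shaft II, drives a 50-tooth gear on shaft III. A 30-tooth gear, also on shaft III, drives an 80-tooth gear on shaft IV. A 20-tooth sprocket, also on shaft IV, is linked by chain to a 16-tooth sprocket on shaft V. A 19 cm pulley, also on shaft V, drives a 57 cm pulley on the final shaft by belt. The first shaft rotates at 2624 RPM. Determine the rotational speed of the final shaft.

belt 12/6 = 2 → 2624/2 = 1312 RPM
gear mesh 50/30 = 1.6667 → 1312/1.6667 = 787.2 RPM
gear mesh 80/30 = 2.6667 → 787.2/2.6667 = 295.2 RPM
chain 16/20 = 0.8 → 295.2/0.8 = 369 RPM
belt 57/19 = 3 → 369/3 = 123 RPM

123 RPM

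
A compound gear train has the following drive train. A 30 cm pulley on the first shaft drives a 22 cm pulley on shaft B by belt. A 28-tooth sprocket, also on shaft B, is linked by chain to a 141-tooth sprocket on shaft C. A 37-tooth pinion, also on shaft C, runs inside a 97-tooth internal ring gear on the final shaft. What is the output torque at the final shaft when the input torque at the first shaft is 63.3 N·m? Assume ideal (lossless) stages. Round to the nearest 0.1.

Belt: ratio = 22/30 = 0.73333; torque at shaft B = 63.3 × 0.73333 = 46.42 N·m.
Chain: ratio = 141/28 = 5.0357; torque at shaft C = 46.42 × 5.0357 = 233.76 N·m.
Internal gear: ratio = 97/37 = 2.6216; torque at the final shaft = 233.76 × 2.6216 = 612.82 N·m.

612.8 N·m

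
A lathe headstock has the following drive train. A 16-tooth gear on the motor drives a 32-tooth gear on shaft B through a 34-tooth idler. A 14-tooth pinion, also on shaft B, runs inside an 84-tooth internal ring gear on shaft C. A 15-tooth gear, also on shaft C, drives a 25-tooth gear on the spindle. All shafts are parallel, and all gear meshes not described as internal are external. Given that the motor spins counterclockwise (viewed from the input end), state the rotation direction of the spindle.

the motor → shaft B: driver → idler → driven is 2 external meshes, 2 reversals → CCW.
shaft B → shaft C: internal mesh, same direction → CCW.
shaft C → the spindle: external mesh, 1 reversal → CW.
3 reversals in total — an odd number — so the spindle turns opposite to the motor.

clockwise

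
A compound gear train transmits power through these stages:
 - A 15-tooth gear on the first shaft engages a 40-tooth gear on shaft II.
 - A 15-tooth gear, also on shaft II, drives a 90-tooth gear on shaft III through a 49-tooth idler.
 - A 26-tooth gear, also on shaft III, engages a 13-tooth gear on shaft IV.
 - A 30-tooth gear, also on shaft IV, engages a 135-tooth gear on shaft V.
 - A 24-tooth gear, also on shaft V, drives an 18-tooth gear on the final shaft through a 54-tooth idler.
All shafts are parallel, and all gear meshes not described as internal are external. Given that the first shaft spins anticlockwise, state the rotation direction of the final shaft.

the first shaft → shaft II: external mesh, 1 reversal → CW.
shaft II → shaft III: driver → idler → driven is 2 external meshes, 2 reversals → CW.
shaft III → shaft IV: external mesh, 1 reversal → CCW.
shaft IV → shaft V: external mesh, 1 reversal → CW.
shaft V → the final shaft: driver → idler → driven is 2 external meshes, 2 reversals → CW.
7 reversals in total — an odd number — so the final shaft turns opposite to the first shaft.

clockwise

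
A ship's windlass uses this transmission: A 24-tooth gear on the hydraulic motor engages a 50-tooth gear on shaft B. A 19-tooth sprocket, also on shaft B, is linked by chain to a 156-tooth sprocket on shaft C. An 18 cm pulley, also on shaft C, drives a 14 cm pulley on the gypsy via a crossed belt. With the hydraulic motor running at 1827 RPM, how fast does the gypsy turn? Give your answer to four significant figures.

137.3 RPM

the hydraulic motor → shaft B (gear mesh, 50/24): 1827 ÷ 2.0833 = 876.96 RPM
shaft B → shaft C (chain, 156/19): 876.96 ÷ 8.2105 = 106.81 RPM
shaft C → the gypsy (belt, 14/18): 106.81 ÷ 0.77778 = 137.33 RPM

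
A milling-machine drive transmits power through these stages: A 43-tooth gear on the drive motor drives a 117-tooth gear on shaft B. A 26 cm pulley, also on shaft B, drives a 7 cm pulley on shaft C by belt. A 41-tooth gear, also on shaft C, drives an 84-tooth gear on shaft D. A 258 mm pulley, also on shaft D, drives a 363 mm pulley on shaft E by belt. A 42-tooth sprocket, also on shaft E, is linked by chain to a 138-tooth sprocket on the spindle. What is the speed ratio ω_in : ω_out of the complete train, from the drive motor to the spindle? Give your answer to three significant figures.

Each stage contributes driven/driver: gear mesh 117/43 = 2.7209, belt 7/26 = 0.26923, gear mesh 84/41 = 2.0488, belt 363/258 = 1.407, chain 138/42 = 3.2857.
Overall: 2.7209 × 0.26923 × 2.0488 × 1.407 × 3.2857 = 6.9383.

6.94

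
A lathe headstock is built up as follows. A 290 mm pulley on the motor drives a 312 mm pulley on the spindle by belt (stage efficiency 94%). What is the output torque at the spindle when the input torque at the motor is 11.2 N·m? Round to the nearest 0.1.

11.3 N·m

belt 312/290 = 1.0759 → τ = 11.2·1.0759·0.94 = 11.327 N·m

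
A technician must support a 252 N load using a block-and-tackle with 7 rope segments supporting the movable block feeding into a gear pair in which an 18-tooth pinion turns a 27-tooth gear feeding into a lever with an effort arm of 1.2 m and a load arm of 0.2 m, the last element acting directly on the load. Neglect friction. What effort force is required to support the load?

Block-and-tackle MA = number of supporting rope parts = 7.
Gear pair MA = 27/18 = 1.5.
Lever MA = effort arm / load arm = 1.2/0.2 = 6.
Combined ideal MA = 7 × 1.5 × 6 = 63.
Effort = load / MA = 252 / 63 = 4 N.

4 N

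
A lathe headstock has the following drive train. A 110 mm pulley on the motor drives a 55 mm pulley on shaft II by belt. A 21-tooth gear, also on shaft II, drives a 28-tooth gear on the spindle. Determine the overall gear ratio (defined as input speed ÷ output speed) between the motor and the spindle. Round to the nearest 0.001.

0.667

Each stage contributes driven/driver: belt 55/110 = 0.5, gear mesh 28/21 = 1.3333.
Overall: 0.5 × 1.3333 = 0.66667.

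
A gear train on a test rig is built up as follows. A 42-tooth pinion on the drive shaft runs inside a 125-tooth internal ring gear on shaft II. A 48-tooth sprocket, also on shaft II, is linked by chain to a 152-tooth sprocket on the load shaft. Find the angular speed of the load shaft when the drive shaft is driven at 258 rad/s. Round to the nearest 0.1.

Internal gear: ratio = 125/42 = 2.9762, so shaft II turns at 258 / 2.9762 = 86.688 rad/s.
Chain: ratio = 152/48 = 3.1667, so the load shaft turns at 86.688 / 3.1667 = 27.375 rad/s.

27.4 rad/s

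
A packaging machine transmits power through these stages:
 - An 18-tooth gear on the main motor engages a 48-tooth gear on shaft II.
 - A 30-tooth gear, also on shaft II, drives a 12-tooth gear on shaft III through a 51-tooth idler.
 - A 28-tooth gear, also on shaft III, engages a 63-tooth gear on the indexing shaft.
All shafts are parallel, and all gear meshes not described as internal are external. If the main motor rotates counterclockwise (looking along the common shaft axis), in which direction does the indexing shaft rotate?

the main motor → shaft II: external mesh, 1 reversal → CW.
shaft II → shaft III: driver → idler → driven is 2 external meshes, 2 reversals → CW.
shaft III → the indexing shaft: external mesh, 1 reversal → CCW.
4 reversals in total — an even number — so the indexing shaft turns the same way as the main motor.

counterclockwise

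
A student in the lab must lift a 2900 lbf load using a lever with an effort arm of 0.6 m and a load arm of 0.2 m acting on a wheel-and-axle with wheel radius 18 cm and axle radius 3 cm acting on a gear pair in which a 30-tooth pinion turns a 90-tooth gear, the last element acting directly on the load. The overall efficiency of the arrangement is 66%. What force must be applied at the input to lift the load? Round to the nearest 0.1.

81.4 lbf

Lever MA = effort arm / load arm = 0.6/0.2 = 3.
Wheel-and-axle MA = R/r = 18/3 = 6.
Gear pair MA = 90/30 = 3.
Combined ideal MA = 3 × 6 × 3 = 54.
Actual MA = 54 × 0.66 = 35.64.
Effort = load / actual MA = 2900 / 35.64 = 81.369 lbf.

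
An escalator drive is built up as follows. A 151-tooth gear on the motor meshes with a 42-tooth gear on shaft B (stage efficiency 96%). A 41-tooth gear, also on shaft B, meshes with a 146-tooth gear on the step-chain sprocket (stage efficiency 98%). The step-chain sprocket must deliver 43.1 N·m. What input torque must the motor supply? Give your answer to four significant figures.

Overall ratio R = 0.27815 × 3.561 = 0.99047; overall efficiency η = 0.96 × 0.98 = 0.9408.
Input torque = output torque / (R × η) = 43.1 / (0.99047 × 0.9408) = 46.253 N·m.

46.25 N·m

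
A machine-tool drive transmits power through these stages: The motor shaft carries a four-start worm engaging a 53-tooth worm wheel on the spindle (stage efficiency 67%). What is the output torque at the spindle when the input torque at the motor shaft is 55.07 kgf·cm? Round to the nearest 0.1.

488.9 kgf·cm

Worm: ratio = 53/4 = 13.25; torque at the spindle = 55.07 × 13.25 × 0.67 = 488.88 kgf·cm.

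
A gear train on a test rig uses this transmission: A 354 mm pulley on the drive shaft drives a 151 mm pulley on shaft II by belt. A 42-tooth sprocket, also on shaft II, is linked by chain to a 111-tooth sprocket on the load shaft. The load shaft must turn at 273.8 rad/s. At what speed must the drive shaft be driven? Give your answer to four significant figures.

Overall ratio R = 0.42655 × 2.6429 = 1.1273.
Required input speed = output speed × R = 273.8 × 1.1273 = 308.66 rad/s.

308.7 rad/s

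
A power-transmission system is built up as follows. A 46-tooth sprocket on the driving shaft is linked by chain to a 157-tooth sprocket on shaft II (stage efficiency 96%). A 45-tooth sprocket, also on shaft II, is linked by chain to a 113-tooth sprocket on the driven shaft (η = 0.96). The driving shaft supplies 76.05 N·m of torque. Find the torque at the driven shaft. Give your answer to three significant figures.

Chain: ratio = 157/46 = 3.413; torque at shaft II = 76.05 × 3.413 × 0.96 = 249.18 N·m.
Chain: ratio = 113/45 = 2.5111; torque at the driven shaft = 249.18 × 2.5111 × 0.96 = 600.69 N·m.

601 N·m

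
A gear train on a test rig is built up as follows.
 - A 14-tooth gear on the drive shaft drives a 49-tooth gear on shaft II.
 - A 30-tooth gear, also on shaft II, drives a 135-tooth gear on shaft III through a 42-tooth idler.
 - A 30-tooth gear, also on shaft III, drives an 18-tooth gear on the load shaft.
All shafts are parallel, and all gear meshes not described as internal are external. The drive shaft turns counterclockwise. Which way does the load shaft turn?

counterclockwise

the drive shaft → shaft II: external mesh, 1 reversal → CW.
shaft II → shaft III: driver → idler → driven is 2 external meshes, 2 reversals → CW.
shaft III → the load shaft: external mesh, 1 reversal → CCW.
4 reversals in total — an even number — so the load shaft turns the same way as the drive shaft.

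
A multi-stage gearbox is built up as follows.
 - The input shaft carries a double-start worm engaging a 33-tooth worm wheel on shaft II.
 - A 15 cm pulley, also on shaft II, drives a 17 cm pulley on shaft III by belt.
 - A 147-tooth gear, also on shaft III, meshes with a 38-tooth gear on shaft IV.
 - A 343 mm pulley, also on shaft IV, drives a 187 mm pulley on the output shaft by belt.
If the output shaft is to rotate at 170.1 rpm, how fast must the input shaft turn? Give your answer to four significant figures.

448.3 rpm

Overall ratio R = 16.5 × 1.1333 × 0.2585 × 0.54519 = 2.6355.
Required input speed = output speed × R = 170.1 × 2.6355 = 448.29 rpm.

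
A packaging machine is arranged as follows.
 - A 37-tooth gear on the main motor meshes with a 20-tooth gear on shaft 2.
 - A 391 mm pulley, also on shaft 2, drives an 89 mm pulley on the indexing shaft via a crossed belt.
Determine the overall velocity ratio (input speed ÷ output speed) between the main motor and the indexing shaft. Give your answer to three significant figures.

0.123

Each stage contributes driven/driver: gear mesh 20/37 = 0.54054, belt 89/391 = 0.22762.
Overall: 0.54054 × 0.22762 = 0.12304.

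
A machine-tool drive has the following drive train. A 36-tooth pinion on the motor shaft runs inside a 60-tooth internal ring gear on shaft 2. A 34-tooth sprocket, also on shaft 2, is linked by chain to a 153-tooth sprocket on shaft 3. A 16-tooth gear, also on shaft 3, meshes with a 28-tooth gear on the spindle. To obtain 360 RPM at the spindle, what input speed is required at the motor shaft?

Overall ratio R = 1.6667 × 4.5 × 1.75 = 13.125.
Required input speed = output speed × R = 360 × 13.125 = 4725 RPM.

4725 RPM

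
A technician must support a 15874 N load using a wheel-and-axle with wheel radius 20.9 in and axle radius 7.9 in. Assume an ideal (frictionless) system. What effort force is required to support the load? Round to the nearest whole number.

6000 N

Wheel-and-axle MA = R/r = 20.9/7.9 = 2.6456.
Effort = load / MA = 15874 / 2.6456 = 6000.2 N.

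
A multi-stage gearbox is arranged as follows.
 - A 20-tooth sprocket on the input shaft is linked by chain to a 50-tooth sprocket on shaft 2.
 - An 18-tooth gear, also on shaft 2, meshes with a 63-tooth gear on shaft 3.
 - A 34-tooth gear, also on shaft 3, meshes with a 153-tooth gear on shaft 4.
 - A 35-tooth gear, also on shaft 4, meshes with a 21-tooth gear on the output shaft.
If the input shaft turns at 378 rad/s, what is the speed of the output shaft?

16 rad/s

Chain: ratio = 50/20 = 2.5, so shaft 2 turns at 378 / 2.5 = 151.2 rad/s.
Gear mesh: ratio = 63/18 = 3.5, so shaft 3 turns at 151.2 / 3.5 = 43.2 rad/s.
Gear mesh: ratio = 153/34 = 4.5, so shaft 4 turns at 43.2 / 4.5 = 9.6 rad/s.
Gear mesh: ratio = 21/35 = 0.6, so the output shaft turns at 9.6 / 0.6 = 16 rad/s.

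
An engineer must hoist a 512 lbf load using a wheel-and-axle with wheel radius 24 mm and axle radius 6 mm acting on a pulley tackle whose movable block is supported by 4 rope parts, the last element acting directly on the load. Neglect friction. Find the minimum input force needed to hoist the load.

Wheel-and-axle MA = R/r = 24/6 = 4.
Block-and-tackle MA = number of supporting rope parts = 4.
Combined ideal MA = 4 × 4 = 16.
Effort = load / MA = 512 / 16 = 32 lbf.

32 lbf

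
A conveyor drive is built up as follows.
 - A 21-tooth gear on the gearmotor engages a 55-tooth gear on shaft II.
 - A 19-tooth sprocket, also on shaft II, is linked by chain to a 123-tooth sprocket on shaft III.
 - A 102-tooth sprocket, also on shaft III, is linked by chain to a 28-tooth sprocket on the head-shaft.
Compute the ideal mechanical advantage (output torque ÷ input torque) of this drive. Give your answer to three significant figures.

Each stage contributes driven/driver: gear mesh 55/21 = 2.619, chain 123/19 = 6.4737, chain 28/102 = 0.27451.
Overall: 2.619 × 6.4737 × 0.27451 = 4.6543.

4.65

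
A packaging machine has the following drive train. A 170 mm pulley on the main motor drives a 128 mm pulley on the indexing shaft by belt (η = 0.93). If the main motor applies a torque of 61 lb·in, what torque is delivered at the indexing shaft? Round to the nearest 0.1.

42.7 lb·in

Belt: ratio = 128/170 = 0.75294; torque at the indexing shaft = 61 × 0.75294 × 0.93 = 42.714 lb·in.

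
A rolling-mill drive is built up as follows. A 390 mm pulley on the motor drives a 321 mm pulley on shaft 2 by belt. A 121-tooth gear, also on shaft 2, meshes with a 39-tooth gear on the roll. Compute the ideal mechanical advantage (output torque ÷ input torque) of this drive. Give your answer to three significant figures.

0.265

Each stage contributes driven/driver: belt 321/390 = 0.82308, gear mesh 39/121 = 0.32231.
Overall: 0.82308 × 0.32231 = 0.26529.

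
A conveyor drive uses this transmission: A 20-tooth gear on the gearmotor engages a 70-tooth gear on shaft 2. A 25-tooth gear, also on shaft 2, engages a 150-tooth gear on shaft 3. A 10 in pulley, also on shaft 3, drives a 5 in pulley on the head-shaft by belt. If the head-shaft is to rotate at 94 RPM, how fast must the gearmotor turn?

987 RPM

Overall ratio R = 3.5 × 6 × 0.5 = 10.5.
Required input speed = output speed × R = 94 × 10.5 = 987 RPM.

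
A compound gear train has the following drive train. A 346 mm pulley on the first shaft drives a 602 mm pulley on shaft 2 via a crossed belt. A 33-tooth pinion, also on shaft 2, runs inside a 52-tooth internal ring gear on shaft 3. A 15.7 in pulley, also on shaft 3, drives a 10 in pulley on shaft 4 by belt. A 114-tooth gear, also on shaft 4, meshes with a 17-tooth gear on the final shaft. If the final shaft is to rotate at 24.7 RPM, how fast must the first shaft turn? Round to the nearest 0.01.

Overall ratio R = 1.7399 × 1.5758 × 0.63694 × 0.14912 = 0.26041.
Required input speed = output speed × R = 24.7 × 0.26041 = 6.4321 RPM.

6.43 RPM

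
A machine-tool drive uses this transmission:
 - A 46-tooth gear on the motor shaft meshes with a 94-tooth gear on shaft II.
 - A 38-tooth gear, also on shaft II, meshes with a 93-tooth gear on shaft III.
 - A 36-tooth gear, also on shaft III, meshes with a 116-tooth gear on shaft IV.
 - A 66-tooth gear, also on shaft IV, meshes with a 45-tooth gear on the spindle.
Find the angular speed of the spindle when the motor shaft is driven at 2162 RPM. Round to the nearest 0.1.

196.8 RPM

gear mesh 94/46 = 2.0435 → 2162/2.0435 = 1058 RPM
gear mesh 93/38 = 2.4474 → 1058/2.4474 = 432.3 RPM
gear mesh 116/36 = 3.2222 → 432.3/3.2222 = 134.16 RPM
gear mesh 45/66 = 0.68182 → 134.16/0.68182 = 196.77 RPM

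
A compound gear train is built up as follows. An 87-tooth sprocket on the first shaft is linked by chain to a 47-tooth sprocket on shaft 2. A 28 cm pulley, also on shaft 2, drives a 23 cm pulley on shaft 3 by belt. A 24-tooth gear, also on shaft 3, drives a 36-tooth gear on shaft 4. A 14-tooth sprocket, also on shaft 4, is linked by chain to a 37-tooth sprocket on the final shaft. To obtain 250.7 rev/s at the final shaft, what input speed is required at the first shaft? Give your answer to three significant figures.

Overall ratio R = 0.54023 × 0.82143 × 1.5 × 2.6429 = 1.7592.
Required input speed = output speed × R = 250.7 × 1.7592 = 441.03 rev/s.

441 rev/s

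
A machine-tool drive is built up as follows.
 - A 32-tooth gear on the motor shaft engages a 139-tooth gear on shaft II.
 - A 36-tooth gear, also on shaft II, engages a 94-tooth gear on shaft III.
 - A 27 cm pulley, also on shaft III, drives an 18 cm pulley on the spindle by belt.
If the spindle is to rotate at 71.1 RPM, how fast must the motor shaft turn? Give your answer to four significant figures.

537.6 RPM

Overall ratio R = 4.3438 × 2.6111 × 0.66667 = 7.5613.
Required input speed = output speed × R = 71.1 × 7.5613 = 537.61 RPM.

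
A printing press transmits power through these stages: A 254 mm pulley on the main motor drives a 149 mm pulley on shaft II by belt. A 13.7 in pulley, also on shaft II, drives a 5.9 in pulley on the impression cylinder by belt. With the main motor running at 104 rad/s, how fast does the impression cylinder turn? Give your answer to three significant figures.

Belt: ratio = 149/254 = 0.58661, so shaft II turns at 104 / 0.58661 = 177.29 rad/s.
Belt: ratio = 5.9/13.7 = 0.43066, so the impression cylinder turns at 177.29 / 0.43066 = 411.67 rad/s.

412 rad/s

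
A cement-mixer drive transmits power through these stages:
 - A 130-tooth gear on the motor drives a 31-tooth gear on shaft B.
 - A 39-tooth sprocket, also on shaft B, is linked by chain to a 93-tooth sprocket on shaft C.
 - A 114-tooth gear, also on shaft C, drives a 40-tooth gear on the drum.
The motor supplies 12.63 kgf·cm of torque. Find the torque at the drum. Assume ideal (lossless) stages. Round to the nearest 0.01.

2.52 kgf·cm

gear mesh 31/130 = 0.23846 → τ = 12.63·0.23846 = 3.0118 kgf·cm
chain 93/39 = 2.3846 → τ = 3.0118·2.3846 = 7.1819 kgf·cm
gear mesh 40/114 = 0.35088 → τ = 7.1819·0.35088 = 2.52 kgf·cm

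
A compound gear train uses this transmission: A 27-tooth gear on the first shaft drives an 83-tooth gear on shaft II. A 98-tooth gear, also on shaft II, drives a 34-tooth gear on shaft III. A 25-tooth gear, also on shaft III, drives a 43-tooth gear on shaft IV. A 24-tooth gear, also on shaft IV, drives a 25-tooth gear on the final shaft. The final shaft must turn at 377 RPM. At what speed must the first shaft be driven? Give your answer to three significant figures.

Overall ratio R = 3.0741 × 0.34694 × 1.72 × 1.0417 = 1.9108.
Required input speed = output speed × R = 377 × 1.9108 = 720.39 RPM.

720 RPM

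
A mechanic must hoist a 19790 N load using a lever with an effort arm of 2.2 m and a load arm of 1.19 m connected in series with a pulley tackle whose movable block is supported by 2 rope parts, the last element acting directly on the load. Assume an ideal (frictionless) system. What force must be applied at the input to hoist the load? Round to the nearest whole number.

Lever MA = effort arm / load arm = 2.2/1.19 = 1.8487.
Block-and-tackle MA = number of supporting rope parts = 2.
Combined ideal MA = 1.8487 × 2 = 3.6975.
Effort = load / MA = 19790 / 3.6975 = 5352.3 N.

5352 N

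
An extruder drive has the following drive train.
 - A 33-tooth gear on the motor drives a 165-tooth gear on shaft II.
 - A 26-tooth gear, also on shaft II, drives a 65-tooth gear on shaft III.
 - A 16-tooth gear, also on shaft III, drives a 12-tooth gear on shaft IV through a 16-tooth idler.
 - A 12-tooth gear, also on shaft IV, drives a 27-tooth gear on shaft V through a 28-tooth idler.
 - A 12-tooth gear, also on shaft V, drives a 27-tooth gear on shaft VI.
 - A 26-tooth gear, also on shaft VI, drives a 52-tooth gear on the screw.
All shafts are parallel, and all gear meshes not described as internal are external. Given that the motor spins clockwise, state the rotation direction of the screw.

clockwise

the motor → shaft II: external mesh, 1 reversal → CCW.
shaft II → shaft III: external mesh, 1 reversal → CW.
shaft III → shaft IV: driver → idler → driven is 2 external meshes, 2 reversals → CW.
shaft IV → shaft V: driver → idler → driven is 2 external meshes, 2 reversals → CW.
shaft V → shaft VI: external mesh, 1 reversal → CCW.
shaft VI → the screw: external mesh, 1 reversal → CW.
8 reversals in total — an even number — so the screw turns the same way as the motor.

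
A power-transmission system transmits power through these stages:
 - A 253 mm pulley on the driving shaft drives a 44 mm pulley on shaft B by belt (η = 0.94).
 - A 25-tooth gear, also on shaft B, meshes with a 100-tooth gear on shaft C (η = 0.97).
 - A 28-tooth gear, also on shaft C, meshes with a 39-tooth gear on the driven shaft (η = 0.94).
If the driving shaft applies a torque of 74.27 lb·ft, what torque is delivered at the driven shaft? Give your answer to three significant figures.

belt 44/253 = 0.17391 → τ = 74.27·0.17391·0.94 = 12.142 lb·ft
gear mesh 100/25 = 4 → τ = 12.142·4·0.97 = 47.109 lb·ft
gear mesh 39/28 = 1.3929 → τ = 47.109·1.3929·0.94 = 61.679 lb·ft

61.7 lb·ft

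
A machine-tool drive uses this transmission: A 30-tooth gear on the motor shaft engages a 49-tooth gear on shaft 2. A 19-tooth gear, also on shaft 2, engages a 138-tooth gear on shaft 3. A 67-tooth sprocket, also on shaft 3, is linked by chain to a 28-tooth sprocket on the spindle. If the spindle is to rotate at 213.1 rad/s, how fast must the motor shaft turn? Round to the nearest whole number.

1056 rad/s

Overall ratio R = 1.6333 × 7.2632 × 0.41791 = 4.9577.
Required input speed = output speed × R = 213.1 × 4.9577 = 1056.5 rad/s.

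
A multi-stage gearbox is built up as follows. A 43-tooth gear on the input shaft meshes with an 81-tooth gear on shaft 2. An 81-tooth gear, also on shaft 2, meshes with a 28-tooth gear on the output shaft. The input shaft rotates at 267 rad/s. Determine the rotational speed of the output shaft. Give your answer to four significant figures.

the input shaft → shaft 2 (gear mesh, 81/43): 267 ÷ 1.8837 = 141.74 rad/s
shaft 2 → the output shaft (gear mesh, 28/81): 141.74 ÷ 0.34568 = 410.04 rad/s

410.0 rad/s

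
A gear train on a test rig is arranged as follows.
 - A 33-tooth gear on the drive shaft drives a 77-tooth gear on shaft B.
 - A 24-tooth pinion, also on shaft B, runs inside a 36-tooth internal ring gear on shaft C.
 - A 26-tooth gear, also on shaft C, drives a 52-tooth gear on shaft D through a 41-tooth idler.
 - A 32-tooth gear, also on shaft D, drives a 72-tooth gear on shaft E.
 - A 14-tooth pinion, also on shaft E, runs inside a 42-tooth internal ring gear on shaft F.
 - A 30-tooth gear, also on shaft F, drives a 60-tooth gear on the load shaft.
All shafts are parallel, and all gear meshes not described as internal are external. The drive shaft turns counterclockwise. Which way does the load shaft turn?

clockwise

the drive shaft → shaft B: external mesh, 1 reversal → CW.
shaft B → shaft C: internal mesh, same direction → CW.
shaft C → shaft D: driver → idler → driven is 2 external meshes, 2 reversals → CW.
shaft D → shaft E: external mesh, 1 reversal → CCW.
shaft E → shaft F: internal mesh, same direction → CCW.
shaft F → the load shaft: external mesh, 1 reversal → CW.
5 reversals in total — an odd number — so the load shaft turns opposite to the drive shaft.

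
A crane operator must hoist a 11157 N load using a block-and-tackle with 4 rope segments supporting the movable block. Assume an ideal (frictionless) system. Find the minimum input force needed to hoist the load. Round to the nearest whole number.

2789 N

Block-and-tackle MA = number of supporting rope parts = 4.
Effort = load / MA = 11157 / 4 = 2789.2 N.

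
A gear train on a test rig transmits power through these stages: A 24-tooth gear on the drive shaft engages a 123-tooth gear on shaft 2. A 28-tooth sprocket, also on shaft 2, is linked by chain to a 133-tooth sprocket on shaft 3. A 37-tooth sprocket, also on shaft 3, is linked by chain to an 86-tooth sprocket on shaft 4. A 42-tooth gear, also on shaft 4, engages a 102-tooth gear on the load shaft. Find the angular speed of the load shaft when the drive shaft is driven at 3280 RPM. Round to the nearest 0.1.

23.9 RPM

the drive shaft → shaft 2 (gear mesh, 123/24): 3280 ÷ 5.125 = 640 RPM
shaft 2 → shaft 3 (chain, 133/28): 640 ÷ 4.75 = 134.74 RPM
shaft 3 → shaft 4 (chain, 86/37): 134.74 ÷ 2.3243 = 57.968 RPM
shaft 4 → the load shaft (gear mesh, 102/42): 57.968 ÷ 2.4286 = 23.869 RPM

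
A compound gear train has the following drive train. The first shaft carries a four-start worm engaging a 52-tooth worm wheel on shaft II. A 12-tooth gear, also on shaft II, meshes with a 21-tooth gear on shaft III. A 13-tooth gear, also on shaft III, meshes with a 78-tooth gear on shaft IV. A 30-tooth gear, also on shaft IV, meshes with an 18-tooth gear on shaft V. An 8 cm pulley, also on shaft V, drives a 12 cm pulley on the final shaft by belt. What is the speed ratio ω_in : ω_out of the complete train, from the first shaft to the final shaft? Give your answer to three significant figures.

123

Each stage contributes driven/driver: worm 52/4 = 13, gear mesh 21/12 = 1.75, gear mesh 78/13 = 6, gear mesh 18/30 = 0.6, belt 12/8 = 1.5.
Overall: 13 × 1.75 × 6 × 0.6 × 1.5 = 122.85.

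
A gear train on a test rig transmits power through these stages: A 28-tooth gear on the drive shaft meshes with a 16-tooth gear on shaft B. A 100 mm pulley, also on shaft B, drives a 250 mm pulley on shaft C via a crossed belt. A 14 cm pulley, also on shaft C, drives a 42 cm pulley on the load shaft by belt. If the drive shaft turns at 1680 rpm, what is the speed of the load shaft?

Gear mesh: ratio = 16/28 = 0.57143, so shaft B turns at 1680 / 0.57143 = 2940 rpm.
Belt: ratio = 250/100 = 2.5, so shaft C turns at 2940 / 2.5 = 1176 rpm.
Belt: ratio = 42/14 = 3, so the load shaft turns at 1176 / 3 = 392 rpm.

392 rpm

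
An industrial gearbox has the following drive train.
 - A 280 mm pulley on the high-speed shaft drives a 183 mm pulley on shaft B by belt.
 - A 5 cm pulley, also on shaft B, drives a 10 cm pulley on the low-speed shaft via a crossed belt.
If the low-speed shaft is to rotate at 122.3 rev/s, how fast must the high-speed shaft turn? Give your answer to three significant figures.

Overall ratio R = 0.65357 × 2 = 1.3071.
Required input speed = output speed × R = 122.3 × 1.3071 = 159.86 rev/s.

160 rev/s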